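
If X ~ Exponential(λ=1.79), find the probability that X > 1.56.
0.061274

We have X ~ Exponential(λ=1.79).

P(X > 1.56) = 1 - P(X ≤ 1.56)
                = 1 - F(1.56)
                = 1 - 0.938726
                = 0.061274

So there's approximately a 6.1% chance that X exceeds 1.56.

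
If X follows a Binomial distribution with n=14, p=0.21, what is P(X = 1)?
0.137246

We have X ~ Binomial(n=14, p=0.21).

For a Binomial distribution, the PMF gives us the probability of each outcome.

Using the PMF formula:
P(X = 1) = 0.137246

Rounded to 4 decimal places: 0.1372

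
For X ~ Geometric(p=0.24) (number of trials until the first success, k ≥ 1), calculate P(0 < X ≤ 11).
0.951140

We have X ~ Geometric(p=0.24) (number of trials until the first success, k ≥ 1).

To find P(0 < X ≤ 11), we use:
P(0 < X ≤ 11) = P(X ≤ 11) - P(X ≤ 0)
                 = F(11) - F(0)
                 = 0.951140 - 0.000000
                 = 0.951140

So there's approximately a 95.1% chance that X falls in this range.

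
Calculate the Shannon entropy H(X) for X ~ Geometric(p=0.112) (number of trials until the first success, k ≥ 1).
3.1310 nats

We have X ~ Geometric(p=0.112) (number of trials until the first success, k ≥ 1).

The Shannon entropy measures the uncertainty or information content of the distribution.

For a Geometric distribution with p=0.112 (number of trials until the first success, k ≥ 1):
H(X) = 3.1310 nats

(In bits, this would be 4.5171 bits.)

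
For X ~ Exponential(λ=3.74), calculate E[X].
0.2674

We have X ~ Exponential(λ=3.74).

For an Exponential distribution with λ=3.74:
E[X] = 0.2674

This is the expected (average) value of X.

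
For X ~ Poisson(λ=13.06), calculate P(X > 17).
0.112864

We have X ~ Poisson(λ=13.06).

P(X > 17) = 1 - P(X ≤ 17)
                = 1 - F(17)
                = 1 - 0.887136
                = 0.112864

So there's approximately a 11.3% chance that X exceeds 17.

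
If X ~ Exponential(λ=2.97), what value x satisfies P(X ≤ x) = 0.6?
0.3085

We have X ~ Exponential(λ=2.97).

We want to find x such that P(X ≤ x) = 0.6.

This is the 60th percentile, which means 60% of values fall below this point.

Using the inverse CDF (quantile function):
x = F⁻¹(0.6) = 0.3085

Verification: P(X ≤ 0.3085) = 0.6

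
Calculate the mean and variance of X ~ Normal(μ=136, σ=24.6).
E[X] = 136.0000, Var(X) = 605.1600

We have X ~ Normal(μ=136, σ=24.6).

For a Normal distribution with μ=136, σ=24.6:

Expected value:
E[X] = 136.0000

Variance:
Var(X) = 605.1600

Standard deviation:
σ = √Var(X) = 24.6000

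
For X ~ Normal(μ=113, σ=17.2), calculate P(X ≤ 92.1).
0.112161

We have X ~ Normal(μ=113, σ=17.2).

The CDF gives us P(X ≤ k).

Using the CDF:
P(X ≤ 92.1) = 0.112161

This means there's approximately a 11.2% chance that X is at most 92.1.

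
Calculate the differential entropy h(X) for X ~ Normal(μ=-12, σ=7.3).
3.4068 nats

We have X ~ Normal(μ=-12, σ=7.3).

The differential entropy measures the uncertainty or information content of the distribution.

For a Normal distribution with μ=-12, σ=7.3:
h(X) = 3.4068 nats

(In bits, this would be 4.9150 bits.)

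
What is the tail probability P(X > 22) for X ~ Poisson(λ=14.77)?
0.028307

We have X ~ Poisson(λ=14.77).

P(X > 22) = 1 - P(X ≤ 22)
                = 1 - F(22)
                = 1 - 0.971693
                = 0.028307

So there's approximately a 2.8% chance that X exceeds 22.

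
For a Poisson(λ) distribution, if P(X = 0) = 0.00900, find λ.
λ = 4.7105

For a Poisson(λ) distribution, the PMF at 0 is:
P(X = 0) = λ^0 e^(-λ) / 0! = e^(-λ)

Given P(X = 0) = 0.00900:
e^(-λ) = 0.00900
-λ = ln(0.00900)
λ = -ln(0.00900) = 4.7105

Verification: e^(-4.7105) = 0.00900 ✓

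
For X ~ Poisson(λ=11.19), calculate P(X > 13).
0.236598

We have X ~ Poisson(λ=11.19).

P(X > 13) = 1 - P(X ≤ 13)
                = 1 - F(13)
                = 1 - 0.763402
                = 0.236598

So there's approximately a 23.7% chance that X exceeds 13.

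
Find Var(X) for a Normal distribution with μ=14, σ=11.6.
134.5600

We have X ~ Normal(μ=14, σ=11.6).

For a Normal distribution with μ=14, σ=11.6:
Var(X) = 134.5600

The variance measures the spread of the distribution around the mean.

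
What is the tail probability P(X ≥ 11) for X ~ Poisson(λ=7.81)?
0.165713

We have X ~ Poisson(λ=7.81).

For discrete distributions, P(X ≥ 11) = 1 - P(X ≤ 10).

P(X ≤ 10) = 0.834287
P(X ≥ 11) = 1 - 0.834287 = 0.165713

So there's approximately a 16.6% chance that X is at least 11.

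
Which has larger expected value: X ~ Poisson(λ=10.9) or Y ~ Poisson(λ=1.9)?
X has larger mean (10.9000 > 1.9000)

Compute the expected value for each distribution:

X ~ Poisson(λ=10.9):
E[X] = 10.9000

Y ~ Poisson(λ=1.9):
E[Y] = 1.9000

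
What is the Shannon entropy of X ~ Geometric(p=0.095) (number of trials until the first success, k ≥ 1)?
3.3048 nats

We have X ~ Geometric(p=0.095) (number of trials until the first success, k ≥ 1).

The Shannon entropy measures the uncertainty or information content of the distribution.

For a Geometric distribution with p=0.095 (number of trials until the first success, k ≥ 1):
H(X) = 3.3048 nats

(In bits, this would be 4.7678 bits.)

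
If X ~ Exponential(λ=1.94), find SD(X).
0.5155

We have X ~ Exponential(λ=1.94).

For an Exponential distribution with λ=1.94:
σ = √Var(X) = 0.5155

The standard deviation is the square root of the variance.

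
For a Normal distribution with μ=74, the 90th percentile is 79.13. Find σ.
σ = 4.0030

For X ~ Normal(μ, σ), the p-th percentile satisfies x = μ + z_p × σ,
where z_p = Φ⁻¹(p) is the standard normal quantile.

Step 1: z_{0.9} = Φ⁻¹(0.9) = 1.2816

Step 2: Solve for σ:
79.13 = 74 + 1.2816 × σ
σ = (79.13 - 74) / 1.2816
σ = 5.13 / 1.2816
σ = 4.0030

Verification: μ + z × σ = 74 + 1.2816 × 4.0030 = 79.13 ✓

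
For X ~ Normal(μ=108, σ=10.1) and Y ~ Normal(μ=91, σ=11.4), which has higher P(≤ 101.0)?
Y has higher probability (P(Y ≤ 101.0) = 0.8098 > P(X ≤ 101.0) = 0.2441)

Compute P(≤ 101.0) for each distribution:

X ~ Normal(μ=108, σ=10.1):
P(X ≤ 101.0) = 0.2441

Y ~ Normal(μ=91, σ=11.4):
P(Y ≤ 101.0) = 0.8098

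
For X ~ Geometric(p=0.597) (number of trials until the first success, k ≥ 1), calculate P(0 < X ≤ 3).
0.934549

We have X ~ Geometric(p=0.597) (number of trials until the first success, k ≥ 1).

To find P(0 < X ≤ 3), we use:
P(0 < X ≤ 3) = P(X ≤ 3) - P(X ≤ 0)
                 = F(3) - F(0)
                 = 0.934549 - 0.000000
                 = 0.934549

So there's approximately a 93.5% chance that X falls in this range.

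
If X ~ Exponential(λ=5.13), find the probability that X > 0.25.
0.277343

We have X ~ Exponential(λ=5.13).

P(X > 0.25) = 1 - P(X ≤ 0.25)
                = 1 - F(0.25)
                = 1 - 0.722657
                = 0.277343

So there's approximately a 27.7% chance that X exceeds 0.25.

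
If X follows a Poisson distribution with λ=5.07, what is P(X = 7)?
0.107338

We have X ~ Poisson(λ=5.07).

For a Poisson distribution, the PMF gives us the probability of each outcome.

Using the PMF formula:
P(X = 7) = 0.107338

Rounded to 4 decimal places: 0.1073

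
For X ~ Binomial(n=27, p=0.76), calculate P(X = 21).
0.177688

We have X ~ Binomial(n=27, p=0.76).

For a Binomial distribution, the PMF gives us the probability of each outcome.

Using the PMF formula:
P(X = 21) = 0.177688

Rounded to 4 decimal places: 0.1777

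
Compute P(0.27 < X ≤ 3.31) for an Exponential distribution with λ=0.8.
0.734943

We have X ~ Exponential(λ=0.8).

To find P(0.27 < X ≤ 3.31), we use:
P(0.27 < X ≤ 3.31) = P(X ≤ 3.31) - P(X ≤ 0.27)
                 = F(3.31) - F(0.27)
                 = 0.929207 - 0.194265
                 = 0.734943

So there's approximately a 73.5% chance that X falls in this range.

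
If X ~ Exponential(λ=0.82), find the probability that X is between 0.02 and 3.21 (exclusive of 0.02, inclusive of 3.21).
0.911814

We have X ~ Exponential(λ=0.82).

To find P(0.02 < X ≤ 3.21), we use:
P(0.02 < X ≤ 3.21) = P(X ≤ 3.21) - P(X ≤ 0.02)
                 = F(3.21) - F(0.02)
                 = 0.928080 - 0.016266
                 = 0.911814

So there's approximately a 91.2% chance that X falls in this range.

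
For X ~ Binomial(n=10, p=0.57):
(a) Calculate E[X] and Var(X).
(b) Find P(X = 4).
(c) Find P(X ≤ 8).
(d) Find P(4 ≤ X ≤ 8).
(a) E[X] = 5.7000, Var(X) = 2.4510
(b) P(X = 4) = 0.140129
(c) P(X ≤ 8) = 0.969068
(d) P(4 ≤ X ≤ 8) = 0.888492

We have X ~ Binomial(n=10, p=0.57).

(a) Moments:
E[X] = 5.7000
Var(X) = 2.4510
σ = √Var(X) = 1.5656

(b) Point probability using PMF:
P(X = 4) = 0.140129

(c) Cumulative probability using CDF:
P(X ≤ 8) = F(8) = 0.969068

(d) Range probability:
P(4 ≤ X ≤ 8) = P(X ≤ 8) - P(X ≤ 3)
                   = F(8) - F(3)
                   = 0.969068 - 0.080576
                   = 0.888492

This means approximately 88.8% of outcomes fall in the interval [4, 8].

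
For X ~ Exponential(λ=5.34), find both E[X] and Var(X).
E[X] = 0.1873, Var(X) = 0.0351

We have X ~ Exponential(λ=5.34).

For an Exponential distribution with λ=5.34:

Expected value:
E[X] = 0.1873

Variance:
Var(X) = 0.0351

Standard deviation:
σ = √Var(X) = 0.1873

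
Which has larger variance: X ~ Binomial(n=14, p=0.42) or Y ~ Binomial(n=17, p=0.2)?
X has larger variance (3.4104 > 2.7200)

Compute the variance for each distribution:

X ~ Binomial(n=14, p=0.42):
Var(X) = 3.4104

Y ~ Binomial(n=17, p=0.2):
Var(Y) = 2.7200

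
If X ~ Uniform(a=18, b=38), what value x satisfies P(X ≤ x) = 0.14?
20.8000

We have X ~ Uniform(a=18, b=38).

We want to find x such that P(X ≤ x) = 0.14.

This is the 14th percentile, which means 14% of values fall below this point.

Using the inverse CDF (quantile function):
x = F⁻¹(0.14) = 20.8000

Verification: P(X ≤ 20.8000) = 0.14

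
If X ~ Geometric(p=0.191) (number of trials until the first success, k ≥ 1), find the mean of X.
5.2356

We have X ~ Geometric(p=0.191) (number of trials until the first success, k ≥ 1).

For a Geometric distribution with p=0.191 (number of trials until the first success, k ≥ 1):
E[X] = 5.2356

This is the expected (average) value of X.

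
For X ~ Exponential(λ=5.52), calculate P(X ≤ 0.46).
0.921070

We have X ~ Exponential(λ=5.52).

The CDF gives us P(X ≤ k).

Using the CDF:
P(X ≤ 0.46) = 0.921070

This means there's approximately a 92.1% chance that X is at most 0.46.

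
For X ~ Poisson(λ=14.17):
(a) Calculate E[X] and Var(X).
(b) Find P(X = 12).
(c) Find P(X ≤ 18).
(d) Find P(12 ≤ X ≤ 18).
(a) E[X] = 14.1700, Var(X) = 14.1700
(b) P(X = 12) = 0.095973
(c) P(X ≤ 18) = 0.872989
(d) P(12 ≤ X ≤ 18) = 0.627029

We have X ~ Poisson(λ=14.17).

(a) Moments:
E[X] = 14.1700
Var(X) = 14.1700
σ = √Var(X) = 3.7643

(b) Point probability using PMF:
P(X = 12) = 0.095973

(c) Cumulative probability using CDF:
P(X ≤ 18) = F(18) = 0.872989

(d) Range probability:
P(12 ≤ X ≤ 18) = P(X ≤ 18) - P(X ≤ 11)
                   = F(18) - F(11)
                   = 0.872989 - 0.245961
                   = 0.627029

This means approximately 62.7% of outcomes fall in the interval [12, 18].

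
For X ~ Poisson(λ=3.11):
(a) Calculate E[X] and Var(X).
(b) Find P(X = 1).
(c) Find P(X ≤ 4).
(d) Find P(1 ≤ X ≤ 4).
(a) E[X] = 3.1100, Var(X) = 3.1100
(b) P(X = 1) = 0.138709
(c) P(X ≤ 4) = 0.796453
(d) P(1 ≤ X ≤ 4) = 0.751853

We have X ~ Poisson(λ=3.11).

(a) Moments:
E[X] = 3.1100
Var(X) = 3.1100
σ = √Var(X) = 1.7635

(b) Point probability using PMF:
P(X = 1) = 0.138709

(c) Cumulative probability using CDF:
P(X ≤ 4) = F(4) = 0.796453

(d) Range probability:
P(1 ≤ X ≤ 4) = P(X ≤ 4) - P(X ≤ 0)
                   = F(4) - F(0)
                   = 0.796453 - 0.044601
                   = 0.751853

This means approximately 75.2% of outcomes fall in the interval [1, 4].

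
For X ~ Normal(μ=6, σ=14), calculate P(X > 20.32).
0.153188

We have X ~ Normal(μ=6, σ=14).

P(X > 20.32) = 1 - P(X ≤ 20.32)
                = 1 - F(20.32)
                = 1 - 0.846812
                = 0.153188

So there's approximately a 15.3% chance that X exceeds 20.32.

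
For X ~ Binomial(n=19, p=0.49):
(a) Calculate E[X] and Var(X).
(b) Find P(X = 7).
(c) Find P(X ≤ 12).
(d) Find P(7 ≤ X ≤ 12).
(a) E[X] = 9.3100, Var(X) = 4.7481
(b) P(X = 7) = 0.105814
(c) P(X ≤ 12) = 0.929130
(d) P(7 ≤ X ≤ 12) = 0.831318

We have X ~ Binomial(n=19, p=0.49).

(a) Moments:
E[X] = 9.3100
Var(X) = 4.7481
σ = √Var(X) = 2.1790

(b) Point probability using PMF:
P(X = 7) = 0.105814

(c) Cumulative probability using CDF:
P(X ≤ 12) = F(12) = 0.929130

(d) Range probability:
P(7 ≤ X ≤ 12) = P(X ≤ 12) - P(X ≤ 6)
                   = F(12) - F(6)
                   = 0.929130 - 0.097812
                   = 0.831318

This means approximately 83.1% of outcomes fall in the interval [7, 12].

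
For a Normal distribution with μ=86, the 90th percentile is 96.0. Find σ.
σ = 7.8030

For X ~ Normal(μ, σ), the p-th percentile satisfies x = μ + z_p × σ,
where z_p = Φ⁻¹(p) is the standard normal quantile.

Step 1: z_{0.9} = Φ⁻¹(0.9) = 1.2816

Step 2: Solve for σ:
96.0 = 86 + 1.2816 × σ
σ = (96.0 - 86) / 1.2816
σ = 10.00 / 1.2816
σ = 7.8030

Verification: μ + z × σ = 86 + 1.2816 × 7.8030 = 96.00 ✓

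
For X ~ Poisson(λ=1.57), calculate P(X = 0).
0.208045

We have X ~ Poisson(λ=1.57).

For a Poisson distribution, the PMF gives us the probability of each outcome.

Using the PMF formula:
P(X = 0) = 0.208045

Rounded to 4 decimal places: 0.2080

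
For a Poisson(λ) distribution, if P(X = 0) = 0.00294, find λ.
λ = 5.8293

For a Poisson(λ) distribution, the PMF at 0 is:
P(X = 0) = λ^0 e^(-λ) / 0! = e^(-λ)

Given P(X = 0) = 0.00294:
e^(-λ) = 0.00294
-λ = ln(0.00294)
λ = -ln(0.00294) = 5.8293

Verification: e^(-5.8293) = 0.00294 ✓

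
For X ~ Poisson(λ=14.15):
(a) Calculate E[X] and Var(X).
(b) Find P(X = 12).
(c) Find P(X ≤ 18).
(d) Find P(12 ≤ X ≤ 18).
(a) E[X] = 14.1500, Var(X) = 14.1500
(b) P(X = 12) = 0.096266
(c) P(X ≤ 18) = 0.874149
(d) P(12 ≤ X ≤ 18) = 0.626559

We have X ~ Poisson(λ=14.15).

(a) Moments:
E[X] = 14.1500
Var(X) = 14.1500
σ = √Var(X) = 3.7616

(b) Point probability using PMF:
P(X = 12) = 0.096266

(c) Cumulative probability using CDF:
P(X ≤ 18) = F(18) = 0.874149

(d) Range probability:
P(12 ≤ X ≤ 18) = P(X ≤ 18) - P(X ≤ 11)
                   = F(18) - F(11)
                   = 0.874149 - 0.247590
                   = 0.626559

This means approximately 62.7% of outcomes fall in the interval [12, 18].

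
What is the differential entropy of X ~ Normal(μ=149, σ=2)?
2.1121 nats

We have X ~ Normal(μ=149, σ=2).

The differential entropy measures the uncertainty or information content of the distribution.

For a Normal distribution with μ=149, σ=2:
h(X) = 2.1121 nats

(In bits, this would be 3.0471 bits.)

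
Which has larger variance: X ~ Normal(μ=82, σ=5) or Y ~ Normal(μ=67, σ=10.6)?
Y has larger variance (112.3600 > 25.0000)

Compute the variance for each distribution:

X ~ Normal(μ=82, σ=5):
Var(X) = 25.0000

Y ~ Normal(μ=67, σ=10.6):
Var(Y) = 112.3600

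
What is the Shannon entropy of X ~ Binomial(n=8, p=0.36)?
1.7169 nats

We have X ~ Binomial(n=8, p=0.36).

The Shannon entropy measures the uncertainty or information content of the distribution.

For a Binomial distribution with n=8, p=0.36:
H(X) = 1.7169 nats

(In bits, this would be 2.4769 bits.)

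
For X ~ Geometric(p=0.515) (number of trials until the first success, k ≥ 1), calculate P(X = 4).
0.058753

We have X ~ Geometric(p=0.515) (number of trials until the first success, k ≥ 1).

For a Geometric distribution, the PMF gives us the probability of each outcome.

Using the PMF formula:
P(X = 4) = 0.058753

Rounded to 4 decimal places: 0.0588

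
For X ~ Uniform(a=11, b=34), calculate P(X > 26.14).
0.341739

We have X ~ Uniform(a=11, b=34).

P(X > 26.14) = 1 - P(X ≤ 26.14)
                = 1 - F(26.14)
                = 1 - 0.658261
                = 0.341739

So there's approximately a 34.2% chance that X exceeds 26.14.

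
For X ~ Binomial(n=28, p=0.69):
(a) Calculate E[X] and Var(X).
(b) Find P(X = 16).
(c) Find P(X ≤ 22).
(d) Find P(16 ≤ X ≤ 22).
(a) E[X] = 19.3200, Var(X) = 5.9892
(b) P(X = 16) = 0.063257
(c) P(X ≤ 22) = 0.907145
(d) P(16 ≤ X ≤ 22) = 0.844584

We have X ~ Binomial(n=28, p=0.69).

(a) Moments:
E[X] = 19.3200
Var(X) = 5.9892
σ = √Var(X) = 2.4473

(b) Point probability using PMF:
P(X = 16) = 0.063257

(c) Cumulative probability using CDF:
P(X ≤ 22) = F(22) = 0.907145

(d) Range probability:
P(16 ≤ X ≤ 22) = P(X ≤ 22) - P(X ≤ 15)
                   = F(22) - F(15)
                   = 0.907145 - 0.062561
                   = 0.844584

This means approximately 84.5% of outcomes fall in the interval [16, 22].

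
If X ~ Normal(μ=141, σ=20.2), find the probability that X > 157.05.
0.213436

We have X ~ Normal(μ=141, σ=20.2).

P(X > 157.05) = 1 - P(X ≤ 157.05)
                = 1 - F(157.05)
                = 1 - 0.786564
                = 0.213436

So there's approximately a 21.3% chance that X exceeds 157.05.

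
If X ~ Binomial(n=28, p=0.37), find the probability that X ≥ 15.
0.054588

We have X ~ Binomial(n=28, p=0.37).

For discrete distributions, P(X ≥ 15) = 1 - P(X ≤ 14).

P(X ≤ 14) = 0.945412
P(X ≥ 15) = 1 - 0.945412 = 0.054588

So there's approximately a 5.5% chance that X is at least 15.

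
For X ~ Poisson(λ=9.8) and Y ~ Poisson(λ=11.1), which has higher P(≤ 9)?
X has higher probability (P(X ≤ 9) = 0.4832 > P(Y ≤ 9) = 0.3298)

Compute P(≤ 9) for each distribution:

X ~ Poisson(λ=9.8):
P(X ≤ 9) = 0.4832

Y ~ Poisson(λ=11.1):
P(Y ≤ 9) = 0.3298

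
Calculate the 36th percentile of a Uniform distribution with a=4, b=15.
7.9600

We have X ~ Uniform(a=4, b=15).

We want to find x such that P(X ≤ x) = 0.36.

This is the 36th percentile, which means 36% of values fall below this point.

Using the inverse CDF (quantile function):
x = F⁻¹(0.36) = 7.9600

Verification: P(X ≤ 7.9600) = 0.36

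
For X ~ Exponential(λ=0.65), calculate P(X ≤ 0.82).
0.413158

We have X ~ Exponential(λ=0.65).

The CDF gives us P(X ≤ k).

Using the CDF:
P(X ≤ 0.82) = 0.413158

This means there's approximately a 41.3% chance that X is at most 0.82.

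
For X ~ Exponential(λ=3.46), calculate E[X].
0.2890

We have X ~ Exponential(λ=3.46).

For an Exponential distribution with λ=3.46:
E[X] = 0.2890

This is the expected (average) value of X.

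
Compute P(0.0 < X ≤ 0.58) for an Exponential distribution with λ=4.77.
0.937125

We have X ~ Exponential(λ=4.77).

To find P(0.0 < X ≤ 0.58), we use:
P(0.0 < X ≤ 0.58) = P(X ≤ 0.58) - P(X ≤ 0.0)
                 = F(0.58) - F(0.0)
                 = 0.937125 - 0.000000
                 = 0.937125

So there's approximately a 93.7% chance that X falls in this range.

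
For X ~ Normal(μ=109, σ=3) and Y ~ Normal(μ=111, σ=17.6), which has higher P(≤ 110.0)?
X has higher probability (P(X ≤ 110.0) = 0.6306 > P(Y ≤ 110.0) = 0.4773)

Compute P(≤ 110.0) for each distribution:

X ~ Normal(μ=109, σ=3):
P(X ≤ 110.0) = 0.6306

Y ~ Normal(μ=111, σ=17.6):
P(Y ≤ 110.0) = 0.4773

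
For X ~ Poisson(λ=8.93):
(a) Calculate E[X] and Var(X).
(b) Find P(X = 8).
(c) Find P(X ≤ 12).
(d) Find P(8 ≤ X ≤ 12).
(a) E[X] = 8.9300, Var(X) = 8.9300
(b) P(X = 8) = 0.132752
(c) P(X ≤ 12) = 0.880807
(d) P(8 ≤ X ≤ 12) = 0.548649

We have X ~ Poisson(λ=8.93).

(a) Moments:
E[X] = 8.9300
Var(X) = 8.9300
σ = √Var(X) = 2.9883

(b) Point probability using PMF:
P(X = 8) = 0.132752

(c) Cumulative probability using CDF:
P(X ≤ 12) = F(12) = 0.880807

(d) Range probability:
P(8 ≤ X ≤ 12) = P(X ≤ 12) - P(X ≤ 7)
                   = F(12) - F(7)
                   = 0.880807 - 0.332159
                   = 0.548649

This means approximately 54.9% of outcomes fall in the interval [8, 12].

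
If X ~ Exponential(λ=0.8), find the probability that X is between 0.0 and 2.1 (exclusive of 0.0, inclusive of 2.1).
0.813626

We have X ~ Exponential(λ=0.8).

To find P(0.0 < X ≤ 2.1), we use:
P(0.0 < X ≤ 2.1) = P(X ≤ 2.1) - P(X ≤ 0.0)
                 = F(2.1) - F(0.0)
                 = 0.813626 - 0.000000
                 = 0.813626

So there's approximately a 81.4% chance that X falls in this range.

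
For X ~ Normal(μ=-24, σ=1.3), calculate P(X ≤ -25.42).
0.137349

We have X ~ Normal(μ=-24, σ=1.3).

The CDF gives us P(X ≤ k).

Using the CDF:
P(X ≤ -25.42) = 0.137349

This means there's approximately a 13.7% chance that X is at most -25.42.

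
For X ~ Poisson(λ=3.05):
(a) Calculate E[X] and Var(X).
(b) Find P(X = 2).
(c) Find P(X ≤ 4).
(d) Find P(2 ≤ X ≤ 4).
(a) E[X] = 3.0500, Var(X) = 3.0500
(b) P(X = 2) = 0.220278
(c) P(X ≤ 4) = 0.806793
(d) P(2 ≤ X ≤ 4) = 0.614989

We have X ~ Poisson(λ=3.05).

(a) Moments:
E[X] = 3.0500
Var(X) = 3.0500
σ = √Var(X) = 1.7464

(b) Point probability using PMF:
P(X = 2) = 0.220278

(c) Cumulative probability using CDF:
P(X ≤ 4) = F(4) = 0.806793

(d) Range probability:
P(2 ≤ X ≤ 4) = P(X ≤ 4) - P(X ≤ 1)
                   = F(4) - F(1)
                   = 0.806793 - 0.191804
                   = 0.614989

This means approximately 61.5% of outcomes fall in the interval [2, 4].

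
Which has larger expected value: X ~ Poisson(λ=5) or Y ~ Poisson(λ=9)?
Y has larger mean (9.0000 > 5.0000)

Compute the expected value for each distribution:

X ~ Poisson(λ=5):
E[X] = 5.0000

Y ~ Poisson(λ=9):
E[Y] = 9.0000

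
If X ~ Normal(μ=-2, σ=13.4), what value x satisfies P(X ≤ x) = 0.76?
7.4645

We have X ~ Normal(μ=-2, σ=13.4).

We want to find x such that P(X ≤ x) = 0.76.

This is the 76th percentile, which means 76% of values fall below this point.

Using the inverse CDF (quantile function):
x = F⁻¹(0.76) = 7.4645

Verification: P(X ≤ 7.4645) = 0.76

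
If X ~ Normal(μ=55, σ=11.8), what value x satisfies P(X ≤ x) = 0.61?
58.2960

We have X ~ Normal(μ=55, σ=11.8).

We want to find x such that P(X ≤ x) = 0.61.

This is the 61st percentile, which means 61% of values fall below this point.

Using the inverse CDF (quantile function):
x = F⁻¹(0.61) = 58.2960

Verification: P(X ≤ 58.2960) = 0.61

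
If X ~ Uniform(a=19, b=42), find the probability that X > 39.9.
0.091304

We have X ~ Uniform(a=19, b=42).

P(X > 39.9) = 1 - P(X ≤ 39.9)
                = 1 - F(39.9)
                = 1 - 0.908696
                = 0.091304

So there's approximately a 9.1% chance that X exceeds 39.9.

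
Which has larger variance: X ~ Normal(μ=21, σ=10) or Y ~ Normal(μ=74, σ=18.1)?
Y has larger variance (327.6100 > 100.0000)

Compute the variance for each distribution:

X ~ Normal(μ=21, σ=10):
Var(X) = 100.0000

Y ~ Normal(μ=74, σ=18.1):
Var(Y) = 327.6100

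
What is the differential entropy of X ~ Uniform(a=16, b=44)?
3.3322 nats

We have X ~ Uniform(a=16, b=44).

The differential entropy measures the uncertainty or information content of the distribution.

For a Uniform distribution with a=16, b=44:
h(X) = 3.3322 nats

(In bits, this would be 4.8074 bits.)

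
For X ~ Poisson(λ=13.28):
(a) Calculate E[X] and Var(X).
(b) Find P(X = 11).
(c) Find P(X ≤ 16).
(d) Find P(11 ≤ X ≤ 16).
(a) E[X] = 13.2800, Var(X) = 13.2800
(b) P(X = 11) = 0.096960
(c) P(X ≤ 16) = 0.814726
(d) P(11 ≤ X ≤ 16) = 0.586310

We have X ~ Poisson(λ=13.28).

(a) Moments:
E[X] = 13.2800
Var(X) = 13.2800
σ = √Var(X) = 3.6442

(b) Point probability using PMF:
P(X = 11) = 0.096960

(c) Cumulative probability using CDF:
P(X ≤ 16) = F(16) = 0.814726

(d) Range probability:
P(11 ≤ X ≤ 16) = P(X ≤ 16) - P(X ≤ 10)
                   = F(16) - F(10)
                   = 0.814726 - 0.228416
                   = 0.586310

This means approximately 58.6% of outcomes fall in the interval [11, 16].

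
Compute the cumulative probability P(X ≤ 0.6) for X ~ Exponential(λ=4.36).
0.926905

We have X ~ Exponential(λ=4.36).

The CDF gives us P(X ≤ k).

Using the CDF:
P(X ≤ 0.6) = 0.926905

This means there's approximately a 92.7% chance that X is at most 0.6.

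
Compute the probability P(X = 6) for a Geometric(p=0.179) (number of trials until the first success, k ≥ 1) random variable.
0.066768

We have X ~ Geometric(p=0.179) (number of trials until the first success, k ≥ 1).

For a Geometric distribution, the PMF gives us the probability of each outcome.

Using the PMF formula:
P(X = 6) = 0.066768

Rounded to 4 decimal places: 0.0668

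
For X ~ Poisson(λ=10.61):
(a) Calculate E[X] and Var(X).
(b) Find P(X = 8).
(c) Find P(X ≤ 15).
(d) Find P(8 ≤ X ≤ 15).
(a) E[X] = 10.6100, Var(X) = 10.6100
(b) P(X = 8) = 0.098251
(c) P(X ≤ 15) = 0.926736
(d) P(8 ≤ X ≤ 15) = 0.756527

We have X ~ Poisson(λ=10.61).

(a) Moments:
E[X] = 10.6100
Var(X) = 10.6100
σ = √Var(X) = 3.2573

(b) Point probability using PMF:
P(X = 8) = 0.098251

(c) Cumulative probability using CDF:
P(X ≤ 15) = F(15) = 0.926736

(d) Range probability:
P(8 ≤ X ≤ 15) = P(X ≤ 15) - P(X ≤ 7)
                   = F(15) - F(7)
                   = 0.926736 - 0.170208
                   = 0.756527

This means approximately 75.7% of outcomes fall in the interval [8, 15].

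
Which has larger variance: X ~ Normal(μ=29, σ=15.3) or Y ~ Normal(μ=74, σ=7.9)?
X has larger variance (234.0900 > 62.4100)

Compute the variance for each distribution:

X ~ Normal(μ=29, σ=15.3):
Var(X) = 234.0900

Y ~ Normal(μ=74, σ=7.9):
Var(Y) = 62.4100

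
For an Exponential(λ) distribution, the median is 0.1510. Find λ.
λ = 4.5904

For X ~ Exponential(λ), the CDF is F(x) = 1 - e^(-λx).
The median m satisfies F(m) = 0.5:
1 - e^(-λm) = 0.5
e^(-λm) = 0.5
λm = ln(2)
m = ln(2) / λ

Given m = 0.1510:
λ = ln(2) / 0.1510 = 0.693147 / 0.1510 = 4.5904

Verification: ln(2) / 4.5904 = 0.1510 ✓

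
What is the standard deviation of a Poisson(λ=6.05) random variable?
2.4597

We have X ~ Poisson(λ=6.05).

For a Poisson distribution with λ=6.05:
σ = √Var(X) = 2.4597

The standard deviation is the square root of the variance.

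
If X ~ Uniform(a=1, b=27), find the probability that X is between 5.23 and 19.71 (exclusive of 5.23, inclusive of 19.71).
0.556923

We have X ~ Uniform(a=1, b=27).

To find P(5.23 < X ≤ 19.71), we use:
P(5.23 < X ≤ 19.71) = P(X ≤ 19.71) - P(X ≤ 5.23)
                 = F(19.71) - F(5.23)
                 = 0.719615 - 0.162692
                 = 0.556923

So there's approximately a 55.7% chance that X falls in this range.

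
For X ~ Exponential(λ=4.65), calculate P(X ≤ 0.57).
0.929384

We have X ~ Exponential(λ=4.65).

The CDF gives us P(X ≤ k).

Using the CDF:
P(X ≤ 0.57) = 0.929384

This means there's approximately a 92.9% chance that X is at most 0.57.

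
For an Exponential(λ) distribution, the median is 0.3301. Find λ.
λ = 2.0998

For X ~ Exponential(λ), the CDF is F(x) = 1 - e^(-λx).
The median m satisfies F(m) = 0.5:
1 - e^(-λm) = 0.5
e^(-λm) = 0.5
λm = ln(2)
m = ln(2) / λ

Given m = 0.3301:
λ = ln(2) / 0.3301 = 0.693147 / 0.3301 = 2.0998

Verification: ln(2) / 2.0998 = 0.3301 ✓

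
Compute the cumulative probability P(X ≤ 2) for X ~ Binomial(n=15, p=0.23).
0.294479

We have X ~ Binomial(n=15, p=0.23).

The CDF gives us P(X ≤ k).

Using the CDF:
P(X ≤ 2) = 0.294479

This means there's approximately a 29.4% chance that X is at most 2.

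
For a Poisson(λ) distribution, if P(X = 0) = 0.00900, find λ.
λ = 4.7105

For a Poisson(λ) distribution, the PMF at 0 is:
P(X = 0) = λ^0 e^(-λ) / 0! = e^(-λ)

Given P(X = 0) = 0.00900:
e^(-λ) = 0.00900
-λ = ln(0.00900)
λ = -ln(0.00900) = 4.7105

Verification: e^(-4.7105) = 0.00900 ✓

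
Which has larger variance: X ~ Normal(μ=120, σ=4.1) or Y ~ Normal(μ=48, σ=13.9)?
Y has larger variance (193.2100 > 16.8100)

Compute the variance for each distribution:

X ~ Normal(μ=120, σ=4.1):
Var(X) = 16.8100

Y ~ Normal(μ=48, σ=13.9):
Var(Y) = 193.2100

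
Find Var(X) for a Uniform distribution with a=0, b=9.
6.7500

We have X ~ Uniform(a=0, b=9).

For a Uniform distribution with a=0, b=9:
Var(X) = 6.7500

The variance measures the spread of the distribution around the mean.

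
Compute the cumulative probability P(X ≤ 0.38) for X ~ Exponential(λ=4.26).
0.801864

We have X ~ Exponential(λ=4.26).

The CDF gives us P(X ≤ k).

Using the CDF:
P(X ≤ 0.38) = 0.801864

This means there's approximately a 80.2% chance that X is at most 0.38.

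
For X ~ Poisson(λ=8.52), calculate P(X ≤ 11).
0.846951

We have X ~ Poisson(λ=8.52).

The CDF gives us P(X ≤ k).

Using the CDF:
P(X ≤ 11) = 0.846951

This means there's approximately a 84.7% chance that X is at most 11.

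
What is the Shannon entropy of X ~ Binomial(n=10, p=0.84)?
1.5182 nats

We have X ~ Binomial(n=10, p=0.84).

The Shannon entropy measures the uncertainty or information content of the distribution.

For a Binomial distribution with n=10, p=0.84:
H(X) = 1.5182 nats

(In bits, this would be 2.1904 bits.)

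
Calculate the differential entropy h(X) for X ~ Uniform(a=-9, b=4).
2.5649 nats

We have X ~ Uniform(a=-9, b=4).

The differential entropy measures the uncertainty or information content of the distribution.

For a Uniform distribution with a=-9, b=4:
h(X) = 2.5649 nats

(In bits, this would be 3.7004 bits.)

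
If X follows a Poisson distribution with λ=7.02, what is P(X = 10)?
0.071591

We have X ~ Poisson(λ=7.02).

For a Poisson distribution, the PMF gives us the probability of each outcome.

Using the PMF formula:
P(X = 10) = 0.071591

Rounded to 4 decimal places: 0.0716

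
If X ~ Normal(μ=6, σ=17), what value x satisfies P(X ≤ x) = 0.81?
20.9242

We have X ~ Normal(μ=6, σ=17).

We want to find x such that P(X ≤ x) = 0.81.

This is the 81st percentile, which means 81% of values fall below this point.

Using the inverse CDF (quantile function):
x = F⁻¹(0.81) = 20.9242

Verification: P(X ≤ 20.9242) = 0.81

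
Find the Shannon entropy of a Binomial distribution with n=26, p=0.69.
2.2743 nats

We have X ~ Binomial(n=26, p=0.69).

The Shannon entropy measures the uncertainty or information content of the distribution.

For a Binomial distribution with n=26, p=0.69:
H(X) = 2.2743 nats

(In bits, this would be 3.2812 bits.)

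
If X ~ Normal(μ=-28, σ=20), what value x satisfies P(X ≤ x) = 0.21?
-44.1284

We have X ~ Normal(μ=-28, σ=20).

We want to find x such that P(X ≤ x) = 0.21.

This is the 21st percentile, which means 21% of values fall below this point.

Using the inverse CDF (quantile function):
x = F⁻¹(0.21) = -44.1284

Verification: P(X ≤ -44.1284) = 0.21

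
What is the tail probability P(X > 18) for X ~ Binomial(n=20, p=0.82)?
0.101832

We have X ~ Binomial(n=20, p=0.82).

P(X > 18) = 1 - P(X ≤ 18)
                = 1 - F(18)
                = 1 - 0.898168
                = 0.101832

So there's approximately a 10.2% chance that X exceeds 18.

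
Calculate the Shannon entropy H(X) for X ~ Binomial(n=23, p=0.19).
2.0396 nats

We have X ~ Binomial(n=23, p=0.19).

The Shannon entropy measures the uncertainty or information content of the distribution.

For a Binomial distribution with n=23, p=0.19:
H(X) = 2.0396 nats

(In bits, this would be 2.9425 bits.)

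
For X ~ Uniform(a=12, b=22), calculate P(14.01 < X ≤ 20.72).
0.671000

We have X ~ Uniform(a=12, b=22).

To find P(14.01 < X ≤ 20.72), we use:
P(14.01 < X ≤ 20.72) = P(X ≤ 20.72) - P(X ≤ 14.01)
                 = F(20.72) - F(14.01)
                 = 0.872000 - 0.201000
                 = 0.671000

So there's approximately a 67.1% chance that X falls in this range.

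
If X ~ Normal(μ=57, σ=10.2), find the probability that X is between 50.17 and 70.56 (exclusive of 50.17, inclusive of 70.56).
0.656590

We have X ~ Normal(μ=57, σ=10.2).

To find P(50.17 < X ≤ 70.56), we use:
P(50.17 < X ≤ 70.56) = P(X ≤ 70.56) - P(X ≤ 50.17)
                 = F(70.56) - F(50.17)
                 = 0.908144 - 0.251554
                 = 0.656590

So there's approximately a 65.7% chance that X falls in this range.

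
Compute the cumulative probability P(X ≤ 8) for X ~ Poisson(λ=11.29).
0.207249

We have X ~ Poisson(λ=11.29).

The CDF gives us P(X ≤ k).

Using the CDF:
P(X ≤ 8) = 0.207249

This means there's approximately a 20.7% chance that X is at most 8.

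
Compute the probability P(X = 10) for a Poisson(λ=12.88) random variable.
0.088243

We have X ~ Poisson(λ=12.88).

For a Poisson distribution, the PMF gives us the probability of each outcome.

Using the PMF formula:
P(X = 10) = 0.088243

Rounded to 4 decimal places: 0.0882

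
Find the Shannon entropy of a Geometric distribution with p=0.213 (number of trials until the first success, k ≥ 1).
2.4315 nats

We have X ~ Geometric(p=0.213) (number of trials until the first success, k ≥ 1).

The Shannon entropy measures the uncertainty or information content of the distribution.

For a Geometric distribution with p=0.213 (number of trials until the first success, k ≥ 1):
H(X) = 2.4315 nats

(In bits, this would be 3.5079 bits.)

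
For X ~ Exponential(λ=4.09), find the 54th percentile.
0.1899

We have X ~ Exponential(λ=4.09).

We want to find x such that P(X ≤ x) = 0.54.

This is the 54th percentile, which means 54% of values fall below this point.

Using the inverse CDF (quantile function):
x = F⁻¹(0.54) = 0.1899

Verification: P(X ≤ 0.1899) = 0.54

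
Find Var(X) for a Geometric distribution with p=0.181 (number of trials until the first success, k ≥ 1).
24.9992

We have X ~ Geometric(p=0.181) (number of trials until the first success, k ≥ 1).

For a Geometric distribution with p=0.181 (number of trials until the first success, k ≥ 1):
Var(X) = 24.9992

The variance measures the spread of the distribution around the mean.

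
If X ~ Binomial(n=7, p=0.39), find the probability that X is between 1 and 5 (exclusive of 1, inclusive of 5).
0.811525

We have X ~ Binomial(n=7, p=0.39).

To find P(1 < X ≤ 5), we use:
P(1 < X ≤ 5) = P(X ≤ 5) - P(X ≤ 1)
                 = F(5) - F(1)
                 = 0.983603 - 0.172078
                 = 0.811525

So there's approximately a 81.2% chance that X falls in this range.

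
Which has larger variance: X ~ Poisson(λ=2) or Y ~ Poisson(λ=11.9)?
Y has larger variance (11.9000 > 2.0000)

Compute the variance for each distribution:

X ~ Poisson(λ=2):
Var(X) = 2.0000

Y ~ Poisson(λ=11.9):
Var(Y) = 11.9000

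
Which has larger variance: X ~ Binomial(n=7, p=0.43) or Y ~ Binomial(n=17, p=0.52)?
Y has larger variance (4.2432 > 1.7157)

Compute the variance for each distribution:

X ~ Binomial(n=7, p=0.43):
Var(X) = 1.7157

Y ~ Binomial(n=17, p=0.52):
Var(Y) = 4.2432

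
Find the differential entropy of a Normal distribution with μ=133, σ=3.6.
2.6999 nats

We have X ~ Normal(μ=133, σ=3.6).

The differential entropy measures the uncertainty or information content of the distribution.

For a Normal distribution with μ=133, σ=3.6:
h(X) = 2.6999 nats

(In bits, this would be 3.8951 bits.)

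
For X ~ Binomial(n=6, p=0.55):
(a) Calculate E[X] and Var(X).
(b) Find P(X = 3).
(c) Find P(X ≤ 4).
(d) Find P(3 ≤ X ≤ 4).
(a) E[X] = 3.3000, Var(X) = 1.4850
(b) P(X = 3) = 0.303218
(c) P(X ≤ 4) = 0.836433
(d) P(3 ≤ X ≤ 4) = 0.581169

We have X ~ Binomial(n=6, p=0.55).

(a) Moments:
E[X] = 3.3000
Var(X) = 1.4850
σ = √Var(X) = 1.2186

(b) Point probability using PMF:
P(X = 3) = 0.303218

(c) Cumulative probability using CDF:
P(X ≤ 4) = F(4) = 0.836433

(d) Range probability:
P(3 ≤ X ≤ 4) = P(X ≤ 4) - P(X ≤ 2)
                   = F(4) - F(2)
                   = 0.836433 - 0.255264
                   = 0.581169

This means approximately 58.1% of outcomes fall in the interval [3, 4].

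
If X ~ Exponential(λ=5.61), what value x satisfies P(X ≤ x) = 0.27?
0.0561

We have X ~ Exponential(λ=5.61).

We want to find x such that P(X ≤ x) = 0.27.

This is the 27th percentile, which means 27% of values fall below this point.

Using the inverse CDF (quantile function):
x = F⁻¹(0.27) = 0.0561

Verification: P(X ≤ 0.0561) = 0.27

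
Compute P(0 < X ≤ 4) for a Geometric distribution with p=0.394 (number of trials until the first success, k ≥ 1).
0.865138

We have X ~ Geometric(p=0.394) (number of trials until the first success, k ≥ 1).

To find P(0 < X ≤ 4), we use:
P(0 < X ≤ 4) = P(X ≤ 4) - P(X ≤ 0)
                 = F(4) - F(0)
                 = 0.865138 - 0.000000
                 = 0.865138

So there's approximately a 86.5% chance that X falls in this range.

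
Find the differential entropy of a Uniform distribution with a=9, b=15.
1.7918 nats

We have X ~ Uniform(a=9, b=15).

The differential entropy measures the uncertainty or information content of the distribution.

For a Uniform distribution with a=9, b=15:
h(X) = 1.7918 nats

(In bits, this would be 2.5850 bits.)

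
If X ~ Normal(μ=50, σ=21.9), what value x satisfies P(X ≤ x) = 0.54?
52.1995

We have X ~ Normal(μ=50, σ=21.9).

We want to find x such that P(X ≤ x) = 0.54.

This is the 54th percentile, which means 54% of values fall below this point.

Using the inverse CDF (quantile function):
x = F⁻¹(0.54) = 52.1995

Verification: P(X ≤ 52.1995) = 0.54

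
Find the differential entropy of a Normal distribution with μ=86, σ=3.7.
2.7273 nats

We have X ~ Normal(μ=86, σ=3.7).

The differential entropy measures the uncertainty or information content of the distribution.

For a Normal distribution with μ=86, σ=3.7:
h(X) = 2.7273 nats

(In bits, this would be 3.9346 bits.)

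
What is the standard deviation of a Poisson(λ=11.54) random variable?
3.3971

We have X ~ Poisson(λ=11.54).

For a Poisson distribution with λ=11.54:
σ = √Var(X) = 3.3971

The standard deviation is the square root of the variance.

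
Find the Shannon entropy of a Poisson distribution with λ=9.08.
2.5122 nats

We have X ~ Poisson(λ=9.08).

The Shannon entropy measures the uncertainty or information content of the distribution.

For a Poisson distribution with λ=9.08:
H(X) = 2.5122 nats

(In bits, this would be 3.6243 bits.)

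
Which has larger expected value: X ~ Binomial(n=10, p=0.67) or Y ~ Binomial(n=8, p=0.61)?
X has larger mean (6.7000 > 4.8800)

Compute the expected value for each distribution:

X ~ Binomial(n=10, p=0.67):
E[X] = 6.7000

Y ~ Binomial(n=8, p=0.61):
E[Y] = 4.8800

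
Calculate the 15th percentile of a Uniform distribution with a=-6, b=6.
-4.2000

We have X ~ Uniform(a=-6, b=6).

We want to find x such that P(X ≤ x) = 0.15.

This is the 15th percentile, which means 15% of values fall below this point.

Using the inverse CDF (quantile function):
x = F⁻¹(0.15) = -4.2000

Verification: P(X ≤ -4.2000) = 0.15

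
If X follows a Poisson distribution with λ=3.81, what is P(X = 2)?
0.160753

We have X ~ Poisson(λ=3.81).

For a Poisson distribution, the PMF gives us the probability of each outcome.

Using the PMF formula:
P(X = 2) = 0.160753

Rounded to 4 decimal places: 0.1608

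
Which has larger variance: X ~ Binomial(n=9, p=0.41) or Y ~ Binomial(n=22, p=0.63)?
Y has larger variance (5.1282 > 2.1771)

Compute the variance for each distribution:

X ~ Binomial(n=9, p=0.41):
Var(X) = 2.1771

Y ~ Binomial(n=22, p=0.63):
Var(Y) = 5.1282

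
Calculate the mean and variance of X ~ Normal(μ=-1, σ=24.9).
E[X] = -1.0000, Var(X) = 620.0100

We have X ~ Normal(μ=-1, σ=24.9).

For a Normal distribution with μ=-1, σ=24.9:

Expected value:
E[X] = -1.0000

Variance:
Var(X) = 620.0100

Standard deviation:
σ = √Var(X) = 24.9000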